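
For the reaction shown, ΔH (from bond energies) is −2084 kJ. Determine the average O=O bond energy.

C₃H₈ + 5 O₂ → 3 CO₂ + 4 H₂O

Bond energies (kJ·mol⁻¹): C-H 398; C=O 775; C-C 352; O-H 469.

Let D be the O=O bond energy.
Σ(broken) = 2×352 + 8×398 + 5×D = 3888 + 5D
Σ(formed) = 6×775 + 8×469 = 8402
ΔH = Σ(broken) − Σ(formed) = (3888 + 5D) − (8402) = −4514 + 5D
Setting this equal to −2084 kJ gives 5D = 2430, so D = 486 kJ/mol.

D(O=O) ≈ 486 kJ/mol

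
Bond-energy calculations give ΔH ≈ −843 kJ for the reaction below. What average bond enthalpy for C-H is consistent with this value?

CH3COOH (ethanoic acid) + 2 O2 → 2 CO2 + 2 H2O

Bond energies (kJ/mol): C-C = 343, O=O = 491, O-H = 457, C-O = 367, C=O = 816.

Let D be the C-H bond energy.
Σ(broken) = 1×343 + 3×D + 1×367 + 1×816 + 1×457 + 2×491 = 2965 + 3D
Σ(formed) = 4×816 + 4×457 = 5092
ΔH = Σ(broken) − Σ(formed) = (2965 + 3D) − (5092) = −2127 + 3D
Setting this equal to −843 kJ gives 3D = 1284, so D = 428 kJ/mol.

D(C-H) ≈ 428 kJ/mol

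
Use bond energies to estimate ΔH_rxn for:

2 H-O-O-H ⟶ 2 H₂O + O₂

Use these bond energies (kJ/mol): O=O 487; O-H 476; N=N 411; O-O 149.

ΔH ≈ −189 kJ

Bonds broken (reactants):
  O-H: 4 × 476 = 1904
  O-O: 2 × 149 = 298
  Σ(broken) = 2202 kJ
Bonds formed (products):
  O-H: 4 × 476 = 1904
  O=O: 1 × 487 = 487
  Σ(formed) = 2391 kJ
ΔH = Σ(broken) − Σ(formed) = 2202 − 2391 = −189 kJ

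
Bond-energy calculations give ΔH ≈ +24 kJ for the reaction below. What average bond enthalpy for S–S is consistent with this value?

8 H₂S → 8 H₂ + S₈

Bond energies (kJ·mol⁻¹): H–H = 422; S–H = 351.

D(S–S) ≈ 277 kJ/mol

Let D be the S–S bond energy.
Σ(broken) = 16×351 = 5616
Σ(formed) = 8×422 + 8×D = 3376 + 8D
ΔH = Σ(broken) − Σ(formed) = (5616) − (3376 + 8D) = +2240 − 8D
Setting this equal to +24 kJ gives 8D = 2216, so D = 277 kJ/mol.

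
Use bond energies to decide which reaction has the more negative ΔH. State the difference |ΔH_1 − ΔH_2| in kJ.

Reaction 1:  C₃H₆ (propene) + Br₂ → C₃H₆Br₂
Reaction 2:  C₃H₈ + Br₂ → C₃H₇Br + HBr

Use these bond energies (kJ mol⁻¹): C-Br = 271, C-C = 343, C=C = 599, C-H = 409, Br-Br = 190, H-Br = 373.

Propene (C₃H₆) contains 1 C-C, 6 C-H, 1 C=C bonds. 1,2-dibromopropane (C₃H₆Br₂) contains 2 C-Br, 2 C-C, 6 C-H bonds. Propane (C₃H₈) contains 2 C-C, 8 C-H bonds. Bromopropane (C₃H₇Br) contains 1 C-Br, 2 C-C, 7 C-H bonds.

Reaction 1, by 51 kJ

Reaction 1:
  Bonds broken (reactants):
    Br-Br: 1 × 190 = 190
    C-C: 1 × 343 = 343
    C-H: 6 × 409 = 2454
    C=C: 1 × 599 = 599
    Σ(broken) = 3586 kJ
  Bonds formed (products):
    C-Br: 2 × 271 = 542
    C-C: 2 × 343 = 686
    C-H: 6 × 409 = 2454
    Σ(formed) = 3682 kJ
  ΔH_1 = 3586 − 3682 = −96 kJ
Reaction 2:
  Bonds broken (reactants):
    Br-Br: 1 × 190 = 190
    C-C: 2 × 343 = 686
    C-H: 8 × 409 = 3272
    Σ(broken) = 4148 kJ
  Bonds formed (products):
    C-Br: 1 × 271 = 271
    C-C: 2 × 343 = 686
    C-H: 7 × 409 = 2863
    H-Br: 1 × 373 = 373
    Σ(formed) = 4193 kJ
  ΔH_2 = 4148 − 4193 = −45 kJ
ΔH_1 − ΔH_2 = −51 kJ, so reaction 1 has the more negative ΔH; |ΔH_1 − ΔH_2| = 51 kJ.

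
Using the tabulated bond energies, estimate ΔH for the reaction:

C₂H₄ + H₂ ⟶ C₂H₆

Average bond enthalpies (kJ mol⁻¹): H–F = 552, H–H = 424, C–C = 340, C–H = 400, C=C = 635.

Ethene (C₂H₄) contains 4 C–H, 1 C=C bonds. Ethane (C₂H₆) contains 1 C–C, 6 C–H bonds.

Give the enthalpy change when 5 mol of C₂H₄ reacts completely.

Bonds broken (reactants):
  C–H: 4 × 400 = 1600
  C=C: 1 × 635 = 635
  H–H: 1 × 424 = 424
  Σ(broken) = 2659 kJ
Bonds formed (products):
  C–C: 1 × 340 = 340
  C–H: 6 × 400 = 2400
  Σ(formed) = 2740 kJ
ΔH = Σ(broken) − Σ(formed) = 2659 − 2740 = −81 kJ
For 5× the reaction as written: 5 × (−81) = −405 kJ

ΔH = −405 kJ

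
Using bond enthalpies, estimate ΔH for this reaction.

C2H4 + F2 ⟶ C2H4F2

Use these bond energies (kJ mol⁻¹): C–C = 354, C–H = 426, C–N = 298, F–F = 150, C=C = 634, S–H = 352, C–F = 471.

ΔH ≈ −512 kJ

Bonds broken (reactants):
  C–H: 4 × 426 = 1704
  C=C: 1 × 634 = 634
  F–F: 1 × 150 = 150
  Σ(broken) = 2488 kJ
Bonds formed (products):
  C–C: 1 × 354 = 354
  C–F: 2 × 471 = 942
  C–H: 4 × 426 = 1704
  Σ(formed) = 3000 kJ
ΔH = Σ(broken) − Σ(formed) = 2488 − 3000 = −512 kJ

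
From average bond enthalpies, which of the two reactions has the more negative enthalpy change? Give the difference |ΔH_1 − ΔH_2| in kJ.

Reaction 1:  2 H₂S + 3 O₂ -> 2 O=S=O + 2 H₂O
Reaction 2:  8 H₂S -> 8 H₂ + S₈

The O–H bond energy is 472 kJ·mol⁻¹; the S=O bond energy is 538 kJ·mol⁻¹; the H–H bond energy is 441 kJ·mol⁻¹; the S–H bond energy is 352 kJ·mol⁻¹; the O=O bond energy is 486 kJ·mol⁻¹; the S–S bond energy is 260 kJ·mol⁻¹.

Reaction 1, by 1198 kJ

Reaction 1:
  Bonds broken (reactants):
    O=O: 3 × 486 = 1458
    S–H: 4 × 352 = 1408
    Σ(broken) = 2866 kJ
  Bonds formed (products):
    O–H: 4 × 472 = 1888
    S=O: 4 × 538 = 2152
    Σ(formed) = 4040 kJ
  ΔH_1 = 2866 − 4040 = −1174 kJ
Reaction 2:
  Bonds broken (reactants):
    S–H: 16 × 352 = 5632
    Σ(broken) = 5632 kJ
  Bonds formed (products):
    H–H: 8 × 441 = 3528
    S–S: 8 × 260 = 2080
    Σ(formed) = 5608 kJ
  ΔH_2 = 5632 − 5608 = +24 kJ
ΔH_1 − ΔH_2 = −1198 kJ, so reaction 1 has the more negative ΔH; |ΔH_1 − ΔH_2| = 1198 kJ.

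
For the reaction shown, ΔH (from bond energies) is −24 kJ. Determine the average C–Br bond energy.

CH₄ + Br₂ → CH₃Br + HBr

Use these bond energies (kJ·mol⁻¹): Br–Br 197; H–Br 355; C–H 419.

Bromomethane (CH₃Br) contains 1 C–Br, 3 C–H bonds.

D(C–Br) ≈ 285 kJ/mol

Let D be the C–Br bond energy.
Σ(broken) = 1×197 + 4×419 = 1873
Σ(formed) = 1×D + 3×419 + 1×355 = 1612 + D
ΔH = Σ(broken) − Σ(formed) = (1873) − (1612 + D) = +261 − D
Setting this equal to −24 kJ gives D = 285 kJ/mol.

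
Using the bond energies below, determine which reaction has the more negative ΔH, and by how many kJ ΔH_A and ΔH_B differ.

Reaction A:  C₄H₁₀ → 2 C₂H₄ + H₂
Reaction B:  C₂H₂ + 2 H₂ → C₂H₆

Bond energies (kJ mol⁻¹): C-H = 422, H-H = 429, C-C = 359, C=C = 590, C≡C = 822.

Reaction A:
  Bonds broken (reactants):
    C-C: 3 × 359 = 1077
    C-H: 10 × 422 = 4220
    Σ(broken) = 5297 kJ
  Bonds formed (products):
    C-H: 8 × 422 = 3376
    C=C: 2 × 590 = 1180
    H-H: 1 × 429 = 429
    Σ(formed) = 4985 kJ
  ΔH_A = 5297 − 4985 = +312 kJ
Reaction B:
  Bonds broken (reactants):
    C≡C: 1 × 822 = 822
    C-H: 2 × 422 = 844
    H-H: 2 × 429 = 858
    Σ(broken) = 2524 kJ
  Bonds formed (products):
    C-C: 1 × 359 = 359
    C-H: 6 × 422 = 2532
    Σ(formed) = 2891 kJ
  ΔH_B = 2524 − 2891 = −367 kJ
ΔH_A − ΔH_B = +679 kJ, so reaction B has the more negative ΔH; |ΔH_A − ΔH_B| = 679 kJ.

Reaction B, by 679 kJ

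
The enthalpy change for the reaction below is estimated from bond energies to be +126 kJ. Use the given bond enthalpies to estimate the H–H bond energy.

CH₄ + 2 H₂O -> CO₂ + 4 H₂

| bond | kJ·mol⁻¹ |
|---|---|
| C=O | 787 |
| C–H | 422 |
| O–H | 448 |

D(H–H) ≈ 445 kJ/mol

Let D be the H–H bond energy.
Σ(broken) = 4×422 + 4×448 = 3480
Σ(formed) = 2×787 + 4×D = 1574 + 4D
ΔH = Σ(broken) − Σ(formed) = (3480) − (1574 + 4D) = +1906 − 4D
Setting this equal to +126 kJ gives 4D = 1780, so D = 445 kJ/mol.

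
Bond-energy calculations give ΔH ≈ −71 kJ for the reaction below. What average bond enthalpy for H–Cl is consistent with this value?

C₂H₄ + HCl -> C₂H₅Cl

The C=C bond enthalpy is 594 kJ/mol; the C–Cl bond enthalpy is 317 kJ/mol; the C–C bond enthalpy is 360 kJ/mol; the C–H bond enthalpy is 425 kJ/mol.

Let D be the H–Cl bond energy.
Σ(broken) = 4×425 + 1×594 + 1×D = 2294 + D
Σ(formed) = 1×360 + 1×317 + 5×425 = 2802
ΔH = Σ(broken) − Σ(formed) = (2294 + D) − (2802) = −508 + D
Setting this equal to −71 kJ gives D = 437 kJ/mol.

D(H–Cl) ≈ 437 kJ/mol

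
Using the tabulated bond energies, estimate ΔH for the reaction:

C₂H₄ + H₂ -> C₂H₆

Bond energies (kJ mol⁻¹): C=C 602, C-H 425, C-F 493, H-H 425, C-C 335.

ΔH ≈ −158 kJ

Bonds broken (reactants):
  C-H: 4 × 425 = 1700
  C=C: 1 × 602 = 602
  H-H: 1 × 425 = 425
  Σ(broken) = 2727 kJ
Bonds formed (products):
  C-C: 1 × 335 = 335
  C-H: 6 × 425 = 2550
  Σ(formed) = 2885 kJ
ΔH = Σ(broken) − Σ(formed) = 2727 − 2885 = −158 kJ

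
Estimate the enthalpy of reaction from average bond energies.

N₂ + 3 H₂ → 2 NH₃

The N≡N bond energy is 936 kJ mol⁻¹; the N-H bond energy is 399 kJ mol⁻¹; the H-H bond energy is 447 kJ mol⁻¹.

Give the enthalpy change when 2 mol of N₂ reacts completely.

ΔH = −234 kJ

Bonds broken (reactants):
  H-H: 3 × 447 = 1341
  N≡N: 1 × 936 = 936
  Σ(broken) = 2277 kJ
Bonds formed (products):
  N-H: 6 × 399 = 2394
  Σ(formed) = 2394 kJ
ΔH = Σ(broken) − Σ(formed) = 2277 − 2394 = −117 kJ
For 2× the reaction as written: 2 × (−117) = −234 kJ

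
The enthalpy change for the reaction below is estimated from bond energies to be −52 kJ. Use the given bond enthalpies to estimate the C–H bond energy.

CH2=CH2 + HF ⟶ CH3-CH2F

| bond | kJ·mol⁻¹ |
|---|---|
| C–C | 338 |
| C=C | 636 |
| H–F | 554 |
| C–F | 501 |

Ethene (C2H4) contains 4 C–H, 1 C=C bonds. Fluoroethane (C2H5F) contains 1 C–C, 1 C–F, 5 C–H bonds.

Let D be the C–H bond energy.
Σ(broken) = 4×D + 1×636 + 1×554 = 1190 + 4D
Σ(formed) = 1×338 + 1×501 + 5×D = 839 + 5D
ΔH = Σ(broken) − Σ(formed) = (1190 + 4D) − (839 + 5D) = +351 − D
Setting this equal to −52 kJ gives D = 403 kJ/mol.

D(C–H) ≈ 403 kJ/mol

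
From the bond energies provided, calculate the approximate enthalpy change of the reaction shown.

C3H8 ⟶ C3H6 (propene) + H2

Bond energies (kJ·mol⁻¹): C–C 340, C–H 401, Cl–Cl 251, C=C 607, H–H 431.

ΔH ≈ +104 kJ

Bonds broken (reactants):
  C–C: 2 × 340 = 680
  C–H: 8 × 401 = 3208
  Σ(broken) = 3888 kJ
Bonds formed (products):
  C–C: 1 × 340 = 340
  C–H: 6 × 401 = 2406
  C=C: 1 × 607 = 607
  H–H: 1 × 431 = 431
  Σ(formed) = 3784 kJ
ΔH = Σ(broken) − Σ(formed) = 3888 − 3784 = +104 kJ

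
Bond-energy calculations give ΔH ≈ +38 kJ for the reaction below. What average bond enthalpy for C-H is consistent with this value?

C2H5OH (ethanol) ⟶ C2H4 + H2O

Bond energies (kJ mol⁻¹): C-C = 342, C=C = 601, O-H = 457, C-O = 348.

Let D be the C-H bond energy.
Σ(broken) = 1×342 + 5×D + 1×348 + 1×457 = 1147 + 5D
Σ(formed) = 4×D + 1×601 + 2×457 = 1515 + 4D
ΔH = Σ(broken) − Σ(formed) = (1147 + 5D) − (1515 + 4D) = −368 + D
Setting this equal to +38 kJ gives D = 406 kJ/mol.

D(C-H) ≈ 406 kJ/mol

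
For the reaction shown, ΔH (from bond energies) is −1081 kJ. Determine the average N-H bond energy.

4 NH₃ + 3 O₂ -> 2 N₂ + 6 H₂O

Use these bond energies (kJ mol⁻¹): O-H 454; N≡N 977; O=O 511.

Let D be the N-H bond energy.
Σ(broken) = 12×D + 3×511 = 1533 + 12D
Σ(formed) = 2×977 + 12×454 = 7402
ΔH = Σ(broken) − Σ(formed) = (1533 + 12D) − (7402) = −5869 + 12D
Setting this equal to −1081 kJ gives 12D = 4788, so D = 399 kJ/mol.

D(N-H) ≈ 399 kJ/mol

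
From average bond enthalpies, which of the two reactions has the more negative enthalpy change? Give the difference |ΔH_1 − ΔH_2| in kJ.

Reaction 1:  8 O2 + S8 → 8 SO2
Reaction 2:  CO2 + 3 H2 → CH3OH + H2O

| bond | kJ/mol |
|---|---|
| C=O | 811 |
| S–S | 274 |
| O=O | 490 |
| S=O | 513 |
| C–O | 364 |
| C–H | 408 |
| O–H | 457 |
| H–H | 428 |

Reaction 1:
  Bonds broken (reactants):
    O=O: 8 × 490 = 3920
    S–S: 8 × 274 = 2192
    Σ(broken) = 6112 kJ
  Bonds formed (products):
    S=O: 16 × 513 = 8208
    Σ(formed) = 8208 kJ
  ΔH_1 = 6112 − 8208 = −2096 kJ
Reaction 2:
  Bonds broken (reactants):
    C=O: 2 × 811 = 1622
    H–H: 3 × 428 = 1284
    Σ(broken) = 2906 kJ
  Bonds formed (products):
    C–H: 3 × 408 = 1224
    C–O: 1 × 364 = 364
    O–H: 3 × 457 = 1371
    Σ(formed) = 2959 kJ
  ΔH_2 = 2906 − 2959 = −53 kJ
ΔH_1 − ΔH_2 = −2043 kJ, so reaction 1 has the more negative ΔH; |ΔH_1 − ΔH_2| = 2043 kJ.

Reaction 1, by 2043 kJ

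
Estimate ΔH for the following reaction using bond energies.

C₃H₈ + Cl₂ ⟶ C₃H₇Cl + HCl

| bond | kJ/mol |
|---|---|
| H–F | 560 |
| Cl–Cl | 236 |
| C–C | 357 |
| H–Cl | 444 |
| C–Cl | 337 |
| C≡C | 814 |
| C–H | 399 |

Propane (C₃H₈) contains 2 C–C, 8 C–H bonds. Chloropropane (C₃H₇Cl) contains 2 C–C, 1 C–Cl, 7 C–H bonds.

Bonds broken (reactants):
  C–C: 2 × 357 = 714
  C–H: 8 × 399 = 3192
  Cl–Cl: 1 × 236 = 236
  Σ(broken) = 4142 kJ
Bonds formed (products):
  C–C: 2 × 357 = 714
  C–Cl: 1 × 337 = 337
  C–H: 7 × 399 = 2793
  H–Cl: 1 × 444 = 444
  Σ(formed) = 4288 kJ
ΔH = Σ(broken) − Σ(formed) = 4142 − 4288 = −146 kJ

ΔH ≈ −146 kJ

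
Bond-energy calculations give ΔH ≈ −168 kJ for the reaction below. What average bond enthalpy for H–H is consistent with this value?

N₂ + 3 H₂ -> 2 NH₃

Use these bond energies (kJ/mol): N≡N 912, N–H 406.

Let D be the H–H bond energy.
Σ(broken) = 3×D + 1×912 = 912 + 3D
Σ(formed) = 6×406 = 2436
ΔH = Σ(broken) − Σ(formed) = (912 + 3D) − (2436) = −1524 + 3D
Setting this equal to −168 kJ gives 3D = 1356, so D = 452 kJ/mol.

D(H–H) ≈ 452 kJ/mol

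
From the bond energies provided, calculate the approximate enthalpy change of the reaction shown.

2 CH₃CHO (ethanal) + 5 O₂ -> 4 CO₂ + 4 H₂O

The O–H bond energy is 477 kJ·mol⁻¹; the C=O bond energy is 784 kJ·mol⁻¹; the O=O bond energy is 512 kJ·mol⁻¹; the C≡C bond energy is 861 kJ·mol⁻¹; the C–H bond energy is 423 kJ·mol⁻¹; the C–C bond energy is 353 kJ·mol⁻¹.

ΔH ≈ −1870 kJ

Bonds broken (reactants):
  C–C: 2 × 353 = 706
  C–H: 8 × 423 = 3384
  C=O: 2 × 784 = 1568
  O=O: 5 × 512 = 2560
  Σ(broken) = 8218 kJ
Bonds formed (products):
  C=O: 8 × 784 = 6272
  O–H: 8 × 477 = 3816
  Σ(formed) = 10088 kJ
ΔH = Σ(broken) − Σ(formed) = 8218 − 10088 = −1870 kJ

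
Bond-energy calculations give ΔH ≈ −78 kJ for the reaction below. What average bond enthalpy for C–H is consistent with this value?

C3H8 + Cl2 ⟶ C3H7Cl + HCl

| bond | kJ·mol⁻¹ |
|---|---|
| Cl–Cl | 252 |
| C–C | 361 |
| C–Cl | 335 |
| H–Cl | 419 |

Let D be the C–H bond energy.
Σ(broken) = 2×361 + 8×D + 1×252 = 974 + 8D
Σ(formed) = 2×361 + 1×335 + 7×D + 1×419 = 1476 + 7D
ΔH = Σ(broken) − Σ(formed) = (974 + 8D) − (1476 + 7D) = −502 + D
Setting this equal to −78 kJ gives D = 424 kJ/mol.

D(C–H) ≈ 424 kJ/mol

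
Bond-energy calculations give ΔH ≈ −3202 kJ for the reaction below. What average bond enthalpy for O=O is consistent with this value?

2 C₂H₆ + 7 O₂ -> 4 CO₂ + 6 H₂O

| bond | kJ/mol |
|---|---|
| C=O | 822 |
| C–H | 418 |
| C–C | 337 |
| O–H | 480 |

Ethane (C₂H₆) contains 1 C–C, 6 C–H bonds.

Let D be the O=O bond energy.
Σ(broken) = 2×337 + 12×418 + 7×D = 5690 + 7D
Σ(formed) = 8×822 + 12×480 = 12336
ΔH = Σ(broken) − Σ(formed) = (5690 + 7D) − (12336) = −6646 + 7D
Setting this equal to −3202 kJ gives 7D = 3444, so D = 492 kJ/mol.

D(O=O) ≈ 492 kJ/mol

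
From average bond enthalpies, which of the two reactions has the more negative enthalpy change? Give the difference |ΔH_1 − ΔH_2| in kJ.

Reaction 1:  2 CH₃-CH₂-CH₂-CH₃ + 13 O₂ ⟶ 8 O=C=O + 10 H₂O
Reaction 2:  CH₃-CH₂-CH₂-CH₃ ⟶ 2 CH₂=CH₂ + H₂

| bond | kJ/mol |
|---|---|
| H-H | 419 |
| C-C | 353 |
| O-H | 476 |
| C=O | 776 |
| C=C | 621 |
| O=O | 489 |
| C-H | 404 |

Reaction 1:
  Bonds broken (reactants):
    C-C: 6 × 353 = 2118
    C-H: 20 × 404 = 8080
    O=O: 13 × 489 = 6357
    Σ(broken) = 16555 kJ
  Bonds formed (products):
    C=O: 16 × 776 = 12416
    O-H: 20 × 476 = 9520
    Σ(formed) = 21936 kJ
  ΔH_1 = 16555 − 21936 = −5381 kJ
Reaction 2:
  Bonds broken (reactants):
    C-C: 3 × 353 = 1059
    C-H: 10 × 404 = 4040
    Σ(broken) = 5099 kJ
  Bonds formed (products):
    C-H: 8 × 404 = 3232
    C=C: 2 × 621 = 1242
    H-H: 1 × 419 = 419
    Σ(formed) = 4893 kJ
  ΔH_2 = 5099 − 4893 = +206 kJ
ΔH_1 − ΔH_2 = −5587 kJ, so reaction 1 has the more negative ΔH; |ΔH_1 − ΔH_2| = 5587 kJ.

Reaction 1, by 5587 kJ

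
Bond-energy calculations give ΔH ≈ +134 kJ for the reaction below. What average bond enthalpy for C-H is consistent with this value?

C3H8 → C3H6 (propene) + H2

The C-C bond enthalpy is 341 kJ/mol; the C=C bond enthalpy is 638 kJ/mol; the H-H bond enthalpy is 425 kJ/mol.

D(C-H) ≈ 428 kJ/mol

Let D be the C-H bond energy.
Σ(broken) = 2×341 + 8×D = 682 + 8D
Σ(formed) = 1×341 + 6×D + 1×638 + 1×425 = 1404 + 6D
ΔH = Σ(broken) − Σ(formed) = (682 + 8D) − (1404 + 6D) = −722 + 2D
Setting this equal to +134 kJ gives 2D = 856, so D = 428 kJ/mol.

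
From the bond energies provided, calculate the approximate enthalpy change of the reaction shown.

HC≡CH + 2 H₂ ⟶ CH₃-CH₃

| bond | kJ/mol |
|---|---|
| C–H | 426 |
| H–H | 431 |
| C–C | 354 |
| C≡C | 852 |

Bonds broken (reactants):
  C≡C: 1 × 852 = 852
  C–H: 2 × 426 = 852
  H–H: 2 × 431 = 862
  Σ(broken) = 2566 kJ
Bonds formed (products):
  C–C: 1 × 354 = 354
  C–H: 6 × 426 = 2556
  Σ(formed) = 2910 kJ
ΔH = Σ(broken) − Σ(formed) = 2566 − 2910 = −344 kJ

ΔH ≈ −344 kJ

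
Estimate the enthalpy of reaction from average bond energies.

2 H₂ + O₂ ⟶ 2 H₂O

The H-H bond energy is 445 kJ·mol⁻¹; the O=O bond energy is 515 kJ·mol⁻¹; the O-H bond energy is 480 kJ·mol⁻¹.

ΔH ≈ −515 kJ

Bonds broken (reactants):
  H-H: 2 × 445 = 890
  O=O: 1 × 515 = 515
  Σ(broken) = 1405 kJ
Bonds formed (products):
  O-H: 4 × 480 = 1920
  Σ(formed) = 1920 kJ
ΔH = Σ(broken) − Σ(formed) = 1405 − 1920 = −515 kJ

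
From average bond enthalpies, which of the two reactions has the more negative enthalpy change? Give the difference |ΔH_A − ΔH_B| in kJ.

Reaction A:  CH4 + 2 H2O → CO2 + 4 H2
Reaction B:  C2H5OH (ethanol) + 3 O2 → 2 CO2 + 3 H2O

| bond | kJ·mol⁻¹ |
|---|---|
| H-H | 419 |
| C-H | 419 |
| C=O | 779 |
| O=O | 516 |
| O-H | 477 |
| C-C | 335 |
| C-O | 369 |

Reaction A:
  Bonds broken (reactants):
    C-H: 4 × 419 = 1676
    O-H: 4 × 477 = 1908
    Σ(broken) = 3584 kJ
  Bonds formed (products):
    C=O: 2 × 779 = 1558
    H-H: 4 × 419 = 1676
    Σ(formed) = 3234 kJ
  ΔH_A = 3584 − 3234 = +350 kJ
Reaction B:
  Bonds broken (reactants):
    C-C: 1 × 335 = 335
    C-H: 5 × 419 = 2095
    C-O: 1 × 369 = 369
    O-H: 1 × 477 = 477
    O=O: 3 × 516 = 1548
    Σ(broken) = 4824 kJ
  Bonds formed (products):
    C=O: 4 × 779 = 3116
    O-H: 6 × 477 = 2862
    Σ(formed) = 5978 kJ
  ΔH_B = 4824 − 5978 = −1154 kJ
ΔH_A − ΔH_B = +1504 kJ, so reaction B has the more negative ΔH; |ΔH_A − ΔH_B| = 1504 kJ.

Reaction B, by 1504 kJ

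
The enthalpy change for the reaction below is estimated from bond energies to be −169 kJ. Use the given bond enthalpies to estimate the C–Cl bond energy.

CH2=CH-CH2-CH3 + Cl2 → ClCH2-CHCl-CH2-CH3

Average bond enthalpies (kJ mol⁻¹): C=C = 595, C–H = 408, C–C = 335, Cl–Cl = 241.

Let D be the C–Cl bond energy.
Σ(broken) = 2×335 + 8×408 + 1×595 + 1×241 = 4770
Σ(formed) = 3×335 + 2×D + 8×408 = 4269 + 2D
ΔH = Σ(broken) − Σ(formed) = (4770) − (4269 + 2D) = +501 − 2D
Setting this equal to −169 kJ gives 2D = 670, so D = 335 kJ/mol.

D(C–Cl) ≈ 335 kJ/mol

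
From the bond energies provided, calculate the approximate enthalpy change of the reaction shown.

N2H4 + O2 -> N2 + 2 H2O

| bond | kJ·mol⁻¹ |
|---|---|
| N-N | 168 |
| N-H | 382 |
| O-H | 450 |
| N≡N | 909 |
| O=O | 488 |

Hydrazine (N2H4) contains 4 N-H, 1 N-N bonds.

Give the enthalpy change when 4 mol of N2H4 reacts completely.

ΔH = −2100 kJ

Bonds broken (reactants):
  N-H: 4 × 382 = 1528
  N-N: 1 × 168 = 168
  O=O: 1 × 488 = 488
  Σ(broken) = 2184 kJ
Bonds formed (products):
  N≡N: 1 × 909 = 909
  O-H: 4 × 450 = 1800
  Σ(formed) = 2709 kJ
ΔH = Σ(broken) − Σ(formed) = 2184 − 2709 = −525 kJ
For 4× the reaction as written: 4 × (−525) = −2100 kJ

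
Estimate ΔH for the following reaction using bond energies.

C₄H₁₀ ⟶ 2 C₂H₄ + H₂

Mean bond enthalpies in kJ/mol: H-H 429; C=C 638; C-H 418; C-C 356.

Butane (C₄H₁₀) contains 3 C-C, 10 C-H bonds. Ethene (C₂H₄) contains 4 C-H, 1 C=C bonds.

Bonds broken (reactants):
  C-C: 3 × 356 = 1068
  C-H: 10 × 418 = 4180
  Σ(broken) = 5248 kJ
Bonds formed (products):
  C-H: 8 × 418 = 3344
  C=C: 2 × 638 = 1276
  H-H: 1 × 429 = 429
  Σ(formed) = 5049 kJ
ΔH = Σ(broken) − Σ(formed) = 5248 − 5049 = +199 kJ

ΔH ≈ +199 kJ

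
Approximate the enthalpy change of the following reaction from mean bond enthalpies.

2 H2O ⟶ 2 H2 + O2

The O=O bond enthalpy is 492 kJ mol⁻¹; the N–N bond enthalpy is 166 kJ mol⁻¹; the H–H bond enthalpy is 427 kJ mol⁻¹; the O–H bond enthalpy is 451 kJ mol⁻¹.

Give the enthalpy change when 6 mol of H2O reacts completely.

ΔH = +1374 kJ

Bonds broken (reactants):
  O–H: 4 × 451 = 1804
  Σ(broken) = 1804 kJ
Bonds formed (products):
  H–H: 2 × 427 = 854
  O=O: 1 × 492 = 492
  Σ(formed) = 1346 kJ
ΔH = Σ(broken) − Σ(formed) = 1804 − 1346 = +458 kJ
For 3× the reaction as written: 3 × (+458) = +1374 kJ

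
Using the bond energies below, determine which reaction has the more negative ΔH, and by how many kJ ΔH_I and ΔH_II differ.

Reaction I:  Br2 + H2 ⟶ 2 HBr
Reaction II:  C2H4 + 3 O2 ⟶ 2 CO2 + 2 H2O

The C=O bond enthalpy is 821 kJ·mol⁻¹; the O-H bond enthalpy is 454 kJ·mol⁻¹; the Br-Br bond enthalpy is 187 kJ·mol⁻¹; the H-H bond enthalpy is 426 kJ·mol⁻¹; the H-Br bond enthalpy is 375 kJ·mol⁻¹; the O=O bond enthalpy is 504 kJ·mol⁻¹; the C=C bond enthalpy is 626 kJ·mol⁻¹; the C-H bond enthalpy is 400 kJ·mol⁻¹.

Reaction I:
  Bonds broken (reactants):
    Br-Br: 1 × 187 = 187
    H-H: 1 × 426 = 426
    Σ(broken) = 613 kJ
  Bonds formed (products):
    H-Br: 2 × 375 = 750
    Σ(formed) = 750 kJ
  ΔH_I = 613 − 750 = −137 kJ
Reaction II:
  Bonds broken (reactants):
    C-H: 4 × 400 = 1600
    C=C: 1 × 626 = 626
    O=O: 3 × 504 = 1512
    Σ(broken) = 3738 kJ
  Bonds formed (products):
    C=O: 4 × 821 = 3284
    O-H: 4 × 454 = 1816
    Σ(formed) = 5100 kJ
  ΔH_II = 3738 − 5100 = −1362 kJ
ΔH_I − ΔH_II = +1225 kJ, so reaction II has the more negative ΔH; |ΔH_I − ΔH_II| = 1225 kJ.

Reaction II, by 1225 kJ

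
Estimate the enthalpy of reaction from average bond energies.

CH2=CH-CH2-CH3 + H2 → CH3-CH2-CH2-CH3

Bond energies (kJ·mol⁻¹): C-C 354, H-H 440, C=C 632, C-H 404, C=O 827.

ΔH ≈ −90 kJ

Bonds broken (reactants):
  C-C: 2 × 354 = 708
  C-H: 8 × 404 = 3232
  C=C: 1 × 632 = 632
  H-H: 1 × 440 = 440
  Σ(broken) = 5012 kJ
Bonds formed (products):
  C-C: 3 × 354 = 1062
  C-H: 10 × 404 = 4040
  Σ(formed) = 5102 kJ
ΔH = Σ(broken) − Σ(formed) = 5012 − 5102 = −90 kJ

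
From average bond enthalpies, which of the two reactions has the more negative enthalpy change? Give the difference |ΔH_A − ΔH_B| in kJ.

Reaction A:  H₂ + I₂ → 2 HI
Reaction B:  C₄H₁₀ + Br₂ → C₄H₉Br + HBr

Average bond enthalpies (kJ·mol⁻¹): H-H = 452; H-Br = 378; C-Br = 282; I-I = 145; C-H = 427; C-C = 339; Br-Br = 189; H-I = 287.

Reaction B, by 67 kJ

Reaction A:
  Bonds broken (reactants):
    H-H: 1 × 452 = 452
    I-I: 1 × 145 = 145
    Σ(broken) = 597 kJ
  Bonds formed (products):
    H-I: 2 × 287 = 574
    Σ(formed) = 574 kJ
  ΔH_A = 597 − 574 = +23 kJ
Reaction B:
  Bonds broken (reactants):
    Br-Br: 1 × 189 = 189
    C-C: 3 × 339 = 1017
    C-H: 10 × 427 = 4270
    Σ(broken) = 5476 kJ
  Bonds formed (products):
    C-Br: 1 × 282 = 282
    C-C: 3 × 339 = 1017
    C-H: 9 × 427 = 3843
    H-Br: 1 × 378 = 378
    Σ(formed) = 5520 kJ
  ΔH_B = 5476 − 5520 = −44 kJ
ΔH_A − ΔH_B = +67 kJ, so reaction B has the more negative ΔH; |ΔH_A − ΔH_B| = 67 kJ.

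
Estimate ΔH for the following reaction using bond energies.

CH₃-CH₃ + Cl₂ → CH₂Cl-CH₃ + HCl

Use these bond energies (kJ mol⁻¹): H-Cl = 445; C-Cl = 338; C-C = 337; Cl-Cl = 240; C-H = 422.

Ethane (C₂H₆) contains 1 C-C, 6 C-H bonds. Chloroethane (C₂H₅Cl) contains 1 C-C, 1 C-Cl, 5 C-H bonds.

Bonds broken (reactants):
  C-C: 1 × 337 = 337
  C-H: 6 × 422 = 2532
  Cl-Cl: 1 × 240 = 240
  Σ(broken) = 3109 kJ
Bonds formed (products):
  C-C: 1 × 337 = 337
  C-Cl: 1 × 338 = 338
  C-H: 5 × 422 = 2110
  H-Cl: 1 × 445 = 445
  Σ(formed) = 3230 kJ
ΔH = Σ(broken) − Σ(formed) = 3109 − 3230 = −121 kJ

ΔH ≈ −121 kJ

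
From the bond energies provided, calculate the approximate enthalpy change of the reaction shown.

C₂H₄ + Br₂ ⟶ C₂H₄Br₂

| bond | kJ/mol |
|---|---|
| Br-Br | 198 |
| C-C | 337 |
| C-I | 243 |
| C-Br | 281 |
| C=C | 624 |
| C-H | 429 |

ΔH ≈ −77 kJ

Bonds broken (reactants):
  Br-Br: 1 × 198 = 198
  C-H: 4 × 429 = 1716
  C=C: 1 × 624 = 624
  Σ(broken) = 2538 kJ
Bonds formed (products):
  C-Br: 2 × 281 = 562
  C-C: 1 × 337 = 337
  C-H: 4 × 429 = 1716
  Σ(formed) = 2615 kJ
ΔH = Σ(broken) − Σ(formed) = 2538 − 2615 = −77 kJ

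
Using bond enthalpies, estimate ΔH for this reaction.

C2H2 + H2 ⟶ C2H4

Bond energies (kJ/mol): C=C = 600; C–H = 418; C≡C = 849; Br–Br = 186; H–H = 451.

ΔH ≈ −136 kJ

Bonds broken (reactants):
  C≡C: 1 × 849 = 849
  C–H: 2 × 418 = 836
  H–H: 1 × 451 = 451
  Σ(broken) = 2136 kJ
Bonds formed (products):
  C–H: 4 × 418 = 1672
  C=C: 1 × 600 = 600
  Σ(formed) = 2272 kJ
ΔH = Σ(broken) − Σ(formed) = 2136 − 2272 = −136 kJ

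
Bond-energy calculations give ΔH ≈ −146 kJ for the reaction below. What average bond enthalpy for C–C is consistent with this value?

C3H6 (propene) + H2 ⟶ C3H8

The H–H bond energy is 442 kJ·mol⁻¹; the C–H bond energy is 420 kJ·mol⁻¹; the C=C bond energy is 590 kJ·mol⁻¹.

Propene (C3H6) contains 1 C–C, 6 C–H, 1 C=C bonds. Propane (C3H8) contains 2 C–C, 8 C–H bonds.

Let D be the C–C bond energy.
Σ(broken) = 1×D + 6×420 + 1×590 + 1×442 = 3552 + D
Σ(formed) = 2×D + 8×420 = 3360 + 2D
ΔH = Σ(broken) − Σ(formed) = (3552 + D) − (3360 + 2D) = +192 − D
Setting this equal to −146 kJ gives D = 338 kJ/mol.

D(C–C) ≈ 338 kJ/mol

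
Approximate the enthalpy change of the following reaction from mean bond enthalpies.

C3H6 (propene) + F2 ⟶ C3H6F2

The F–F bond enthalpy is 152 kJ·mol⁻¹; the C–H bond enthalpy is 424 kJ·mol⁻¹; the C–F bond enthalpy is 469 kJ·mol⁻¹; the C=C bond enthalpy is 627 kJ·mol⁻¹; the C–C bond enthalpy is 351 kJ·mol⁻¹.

ΔH ≈ −510 kJ

Bonds broken (reactants):
  C–C: 1 × 351 = 351
  C–H: 6 × 424 = 2544
  C=C: 1 × 627 = 627
  F–F: 1 × 152 = 152
  Σ(broken) = 3674 kJ
Bonds formed (products):
  C–C: 2 × 351 = 702
  C–F: 2 × 469 = 938
  C–H: 6 × 424 = 2544
  Σ(formed) = 4184 kJ
ΔH = Σ(broken) − Σ(formed) = 3674 − 4184 = −510 kJ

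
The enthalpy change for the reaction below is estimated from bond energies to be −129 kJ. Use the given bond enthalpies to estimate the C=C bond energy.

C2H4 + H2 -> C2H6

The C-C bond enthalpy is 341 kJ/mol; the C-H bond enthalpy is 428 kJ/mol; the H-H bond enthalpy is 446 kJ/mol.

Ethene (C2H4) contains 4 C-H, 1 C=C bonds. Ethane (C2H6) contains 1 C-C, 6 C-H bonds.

Let D be the C=C bond energy.
Σ(broken) = 4×428 + 1×D + 1×446 = 2158 + D
Σ(formed) = 1×341 + 6×428 = 2909
ΔH = Σ(broken) − Σ(formed) = (2158 + D) − (2909) = −751 + D
Setting this equal to −129 kJ gives D = 622 kJ/mol.

D(C=C) ≈ 622 kJ/mol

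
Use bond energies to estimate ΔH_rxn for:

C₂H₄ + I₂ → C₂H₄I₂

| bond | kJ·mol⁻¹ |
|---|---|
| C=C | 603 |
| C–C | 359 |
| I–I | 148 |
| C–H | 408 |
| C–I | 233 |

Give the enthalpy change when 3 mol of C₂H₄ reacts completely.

Bonds broken (reactants):
  C–H: 4 × 408 = 1632
  C=C: 1 × 603 = 603
  I–I: 1 × 148 = 148
  Σ(broken) = 2383 kJ
Bonds formed (products):
  C–C: 1 × 359 = 359
  C–H: 4 × 408 = 1632
  C–I: 2 × 233 = 466
  Σ(formed) = 2457 kJ
ΔH = Σ(broken) − Σ(formed) = 2383 − 2457 = −74 kJ
For 3× the reaction as written: 3 × (−74) = −222 kJ

ΔH = −222 kJ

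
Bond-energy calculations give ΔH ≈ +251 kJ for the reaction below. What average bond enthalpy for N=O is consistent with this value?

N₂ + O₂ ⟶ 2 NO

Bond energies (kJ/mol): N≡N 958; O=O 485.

D(N=O) ≈ 596 kJ/mol

Let D be the N=O bond energy.
Σ(broken) = 1×958 + 1×485 = 1443
Σ(formed) = 2×D = 2D
ΔH = Σ(broken) − Σ(formed) = (1443) − (2D) = +1443 − 2D
Setting this equal to +251 kJ gives 2D = 1192, so D = 596 kJ/mol.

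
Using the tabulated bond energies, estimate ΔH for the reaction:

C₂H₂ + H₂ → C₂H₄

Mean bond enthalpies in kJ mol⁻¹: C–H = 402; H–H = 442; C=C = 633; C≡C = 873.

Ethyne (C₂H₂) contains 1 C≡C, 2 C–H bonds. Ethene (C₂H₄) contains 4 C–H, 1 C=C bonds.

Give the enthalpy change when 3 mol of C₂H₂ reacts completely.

Bonds broken (reactants):
  C≡C: 1 × 873 = 873
  C–H: 2 × 402 = 804
  H–H: 1 × 442 = 442
  Σ(broken) = 2119 kJ
Bonds formed (products):
  C–H: 4 × 402 = 1608
  C=C: 1 × 633 = 633
  Σ(formed) = 2241 kJ
ΔH = Σ(broken) − Σ(formed) = 2119 − 2241 = −122 kJ
For 3× the reaction as written: 3 × (−122) = −366 kJ

ΔH = −366 kJ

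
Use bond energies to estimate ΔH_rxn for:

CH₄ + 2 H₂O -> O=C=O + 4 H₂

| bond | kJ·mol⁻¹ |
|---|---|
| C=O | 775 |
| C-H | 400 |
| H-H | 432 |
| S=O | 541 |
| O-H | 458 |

Bonds broken (reactants):
  C-H: 4 × 400 = 1600
  O-H: 4 × 458 = 1832
  Σ(broken) = 3432 kJ
Bonds formed (products):
  C=O: 2 × 775 = 1550
  H-H: 4 × 432 = 1728
  Σ(formed) = 3278 kJ
ΔH = Σ(broken) − Σ(formed) = 3432 − 3278 = +154 kJ

ΔH ≈ +154 kJ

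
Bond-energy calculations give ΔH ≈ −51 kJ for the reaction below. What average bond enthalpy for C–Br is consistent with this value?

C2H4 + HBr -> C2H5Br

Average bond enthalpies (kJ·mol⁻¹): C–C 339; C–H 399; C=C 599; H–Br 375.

D(C–Br) ≈ 287 kJ/mol

Let D be the C–Br bond energy.
Σ(broken) = 4×399 + 1×599 + 1×375 = 2570
Σ(formed) = 1×D + 1×339 + 5×399 = 2334 + D
ΔH = Σ(broken) − Σ(formed) = (2570) − (2334 + D) = +236 − D
Setting this equal to −51 kJ gives D = 287 kJ/mol.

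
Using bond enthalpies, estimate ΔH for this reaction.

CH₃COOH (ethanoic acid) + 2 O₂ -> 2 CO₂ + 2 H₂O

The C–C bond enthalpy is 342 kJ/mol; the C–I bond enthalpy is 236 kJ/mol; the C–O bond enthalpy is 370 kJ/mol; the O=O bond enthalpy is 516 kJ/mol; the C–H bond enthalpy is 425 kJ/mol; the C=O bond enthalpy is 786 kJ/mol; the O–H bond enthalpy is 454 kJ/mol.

Bonds broken (reactants):
  C–C: 1 × 342 = 342
  C–H: 3 × 425 = 1275
  C–O: 1 × 370 = 370
  C=O: 1 × 786 = 786
  O–H: 1 × 454 = 454
  O=O: 2 × 516 = 1032
  Σ(broken) = 4259 kJ
Bonds formed (products):
  C=O: 4 × 786 = 3144
  O–H: 4 × 454 = 1816
  Σ(formed) = 4960 kJ
ΔH = Σ(broken) − Σ(formed) = 4259 − 4960 = −701 kJ

ΔH ≈ −701 kJ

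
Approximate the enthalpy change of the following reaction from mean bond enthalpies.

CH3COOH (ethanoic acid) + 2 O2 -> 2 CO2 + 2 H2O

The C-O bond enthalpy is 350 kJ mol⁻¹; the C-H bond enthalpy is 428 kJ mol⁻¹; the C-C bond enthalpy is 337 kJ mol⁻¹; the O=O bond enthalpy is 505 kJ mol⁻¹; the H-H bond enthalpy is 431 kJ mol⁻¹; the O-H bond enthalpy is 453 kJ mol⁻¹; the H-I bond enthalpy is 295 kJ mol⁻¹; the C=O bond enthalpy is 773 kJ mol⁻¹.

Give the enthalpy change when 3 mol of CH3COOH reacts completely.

Bonds broken (reactants):
  C-C: 1 × 337 = 337
  C-H: 3 × 428 = 1284
  C-O: 1 × 350 = 350
  C=O: 1 × 773 = 773
  O-H: 1 × 453 = 453
  O=O: 2 × 505 = 1010
  Σ(broken) = 4207 kJ
Bonds formed (products):
  C=O: 4 × 773 = 3092
  O-H: 4 × 453 = 1812
  Σ(formed) = 4904 kJ
ΔH = Σ(broken) − Σ(formed) = 4207 − 4904 = −697 kJ
For 3× the reaction as written: 3 × (−697) = −2091 kJ

ΔH = −2091 kJ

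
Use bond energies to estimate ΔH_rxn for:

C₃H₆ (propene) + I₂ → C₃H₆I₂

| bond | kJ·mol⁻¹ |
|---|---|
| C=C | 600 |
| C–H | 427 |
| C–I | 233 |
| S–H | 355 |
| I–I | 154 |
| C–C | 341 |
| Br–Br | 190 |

ΔH ≈ −53 kJ

Bonds broken (reactants):
  C–C: 1 × 341 = 341
  C–H: 6 × 427 = 2562
  C=C: 1 × 600 = 600
  I–I: 1 × 154 = 154
  Σ(broken) = 3657 kJ
Bonds formed (products):
  C–C: 2 × 341 = 682
  C–H: 6 × 427 = 2562
  C–I: 2 × 233 = 466
  Σ(formed) = 3710 kJ
ΔH = Σ(broken) − Σ(formed) = 3657 − 3710 = −53 kJ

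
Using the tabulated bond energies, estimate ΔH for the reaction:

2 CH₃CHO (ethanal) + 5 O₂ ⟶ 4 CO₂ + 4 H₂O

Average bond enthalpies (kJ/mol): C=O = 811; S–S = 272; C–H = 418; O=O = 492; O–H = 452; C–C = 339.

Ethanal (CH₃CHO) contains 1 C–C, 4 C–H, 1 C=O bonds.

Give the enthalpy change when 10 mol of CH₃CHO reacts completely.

ΔH = −10000 kJ

Bonds broken (reactants):
  C–C: 2 × 339 = 678
  C–H: 8 × 418 = 3344
  C=O: 2 × 811 = 1622
  O=O: 5 × 492 = 2460
  Σ(broken) = 8104 kJ
Bonds formed (products):
  C=O: 8 × 811 = 6488
  O–H: 8 × 452 = 3616
  Σ(formed) = 10104 kJ
ΔH = Σ(broken) − Σ(formed) = 8104 − 10104 = −2000 kJ
For 5× the reaction as written: 5 × (−2000) = −10000 kJ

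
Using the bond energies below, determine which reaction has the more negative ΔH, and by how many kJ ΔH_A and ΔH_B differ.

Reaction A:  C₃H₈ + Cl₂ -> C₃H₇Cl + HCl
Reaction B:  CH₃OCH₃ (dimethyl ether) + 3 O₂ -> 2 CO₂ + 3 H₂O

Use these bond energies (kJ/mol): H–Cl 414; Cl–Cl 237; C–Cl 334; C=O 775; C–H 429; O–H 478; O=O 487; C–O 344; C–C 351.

Reaction A:
  Bonds broken (reactants):
    C–C: 2 × 351 = 702
    C–H: 8 × 429 = 3432
    Cl–Cl: 1 × 237 = 237
    Σ(broken) = 4371 kJ
  Bonds formed (products):
    C–C: 2 × 351 = 702
    C–Cl: 1 × 334 = 334
    C–H: 7 × 429 = 3003
    H–Cl: 1 × 414 = 414
    Σ(formed) = 4453 kJ
  ΔH_A = 4371 − 4453 = −82 kJ
Reaction B:
  Bonds broken (reactants):
    C–H: 6 × 429 = 2574
    C–O: 2 × 344 = 688
    O=O: 3 × 487 = 1461
    Σ(broken) = 4723 kJ
  Bonds formed (products):
    C=O: 4 × 775 = 3100
    O–H: 6 × 478 = 2868
    Σ(formed) = 5968 kJ
  ΔH_B = 4723 − 5968 = −1245 kJ
ΔH_A − ΔH_B = +1163 kJ, so reaction B has the more negative ΔH; |ΔH_A − ΔH_B| = 1163 kJ.

Reaction B, by 1163 kJ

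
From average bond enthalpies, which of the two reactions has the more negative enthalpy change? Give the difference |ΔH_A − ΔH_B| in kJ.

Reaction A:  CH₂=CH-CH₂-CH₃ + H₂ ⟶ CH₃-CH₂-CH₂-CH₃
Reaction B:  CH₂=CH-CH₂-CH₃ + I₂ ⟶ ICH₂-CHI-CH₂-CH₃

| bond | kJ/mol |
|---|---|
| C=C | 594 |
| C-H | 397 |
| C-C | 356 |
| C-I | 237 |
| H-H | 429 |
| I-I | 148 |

Reaction A, by 39 kJ

Reaction A:
  Bonds broken (reactants):
    C-C: 2 × 356 = 712
    C-H: 8 × 397 = 3176
    C=C: 1 × 594 = 594
    H-H: 1 × 429 = 429
    Σ(broken) = 4911 kJ
  Bonds formed (products):
    C-C: 3 × 356 = 1068
    C-H: 10 × 397 = 3970
    Σ(formed) = 5038 kJ
  ΔH_A = 4911 − 5038 = −127 kJ
Reaction B:
  Bonds broken (reactants):
    C-C: 2 × 356 = 712
    C-H: 8 × 397 = 3176
    C=C: 1 × 594 = 594
    I-I: 1 × 148 = 148
    Σ(broken) = 4630 kJ
  Bonds formed (products):
    C-C: 3 × 356 = 1068
    C-H: 8 × 397 = 3176
    C-I: 2 × 237 = 474
    Σ(formed) = 4718 kJ
  ΔH_B = 4630 − 4718 = −88 kJ
ΔH_A − ΔH_B = −39 kJ, so reaction A has the more negative ΔH; |ΔH_A − ΔH_B| = 39 kJ.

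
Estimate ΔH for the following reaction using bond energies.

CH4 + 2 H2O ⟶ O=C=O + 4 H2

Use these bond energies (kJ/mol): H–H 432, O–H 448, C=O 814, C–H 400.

ΔH ≈ +36 kJ

Bonds broken (reactants):
  C–H: 4 × 400 = 1600
  O–H: 4 × 448 = 1792
  Σ(broken) = 3392 kJ
Bonds formed (products):
  C=O: 2 × 814 = 1628
  H–H: 4 × 432 = 1728
  Σ(formed) = 3356 kJ
ΔH = Σ(broken) − Σ(formed) = 3392 − 3356 = +36 kJ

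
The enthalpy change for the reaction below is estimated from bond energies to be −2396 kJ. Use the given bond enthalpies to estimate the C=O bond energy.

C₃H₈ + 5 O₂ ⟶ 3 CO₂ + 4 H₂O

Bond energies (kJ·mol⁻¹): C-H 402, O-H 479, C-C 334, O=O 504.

Let D be the C=O bond energy.
Σ(broken) = 2×334 + 8×402 + 5×504 = 6404
Σ(formed) = 6×D + 8×479 = 3832 + 6D
ΔH = Σ(broken) − Σ(formed) = (6404) − (3832 + 6D) = +2572 − 6D
Setting this equal to −2396 kJ gives 6D = 4968, so D = 828 kJ/mol.

D(C=O) ≈ 828 kJ/mol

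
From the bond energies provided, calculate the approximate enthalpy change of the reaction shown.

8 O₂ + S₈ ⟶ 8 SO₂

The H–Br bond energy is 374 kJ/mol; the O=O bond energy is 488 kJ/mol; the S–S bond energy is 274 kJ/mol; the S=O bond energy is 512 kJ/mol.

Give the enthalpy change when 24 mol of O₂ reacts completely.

Bonds broken (reactants):
  O=O: 8 × 488 = 3904
  S–S: 8 × 274 = 2192
  Σ(broken) = 6096 kJ
Bonds formed (products):
  S=O: 16 × 512 = 8192
  Σ(formed) = 8192 kJ
ΔH = Σ(broken) − Σ(formed) = 6096 − 8192 = −2096 kJ
For 3× the reaction as written: 3 × (−2096) = −6288 kJ

ΔH = −6288 kJ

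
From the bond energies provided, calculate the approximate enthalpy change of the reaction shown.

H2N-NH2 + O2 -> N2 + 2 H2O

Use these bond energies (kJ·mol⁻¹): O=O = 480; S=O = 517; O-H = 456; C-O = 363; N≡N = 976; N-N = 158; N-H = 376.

Bonds broken (reactants):
  N-H: 4 × 376 = 1504
  N-N: 1 × 158 = 158
  O=O: 1 × 480 = 480
  Σ(broken) = 2142 kJ
Bonds formed (products):
  N≡N: 1 × 976 = 976
  O-H: 4 × 456 = 1824
  Σ(formed) = 2800 kJ
ΔH = Σ(broken) − Σ(formed) = 2142 − 2800 = −658 kJ

ΔH ≈ −658 kJ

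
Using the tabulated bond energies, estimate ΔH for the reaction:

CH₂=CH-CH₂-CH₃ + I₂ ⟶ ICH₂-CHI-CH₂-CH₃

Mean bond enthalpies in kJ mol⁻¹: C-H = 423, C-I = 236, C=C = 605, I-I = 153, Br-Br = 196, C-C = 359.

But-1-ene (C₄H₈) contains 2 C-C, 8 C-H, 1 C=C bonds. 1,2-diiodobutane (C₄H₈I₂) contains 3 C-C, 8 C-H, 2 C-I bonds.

ΔH ≈ −73 kJ

Bonds broken (reactants):
  C-C: 2 × 359 = 718
  C-H: 8 × 423 = 3384
  C=C: 1 × 605 = 605
  I-I: 1 × 153 = 153
  Σ(broken) = 4860 kJ
Bonds formed (products):
  C-C: 3 × 359 = 1077
  C-H: 8 × 423 = 3384
  C-I: 2 × 236 = 472
  Σ(formed) = 4933 kJ
ΔH = Σ(broken) − Σ(formed) = 4860 − 4933 = −73 kJ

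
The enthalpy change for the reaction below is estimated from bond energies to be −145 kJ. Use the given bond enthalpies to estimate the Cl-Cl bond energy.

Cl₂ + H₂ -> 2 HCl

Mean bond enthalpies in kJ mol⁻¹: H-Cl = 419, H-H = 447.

D(Cl-Cl) ≈ 246 kJ/mol

Let D be the Cl-Cl bond energy.
Σ(broken) = 1×D + 1×447 = 447 + D
Σ(formed) = 2×419 = 838
ΔH = Σ(broken) − Σ(formed) = (447 + D) − (838) = −391 + D
Setting this equal to −145 kJ gives D = 246 kJ/mol.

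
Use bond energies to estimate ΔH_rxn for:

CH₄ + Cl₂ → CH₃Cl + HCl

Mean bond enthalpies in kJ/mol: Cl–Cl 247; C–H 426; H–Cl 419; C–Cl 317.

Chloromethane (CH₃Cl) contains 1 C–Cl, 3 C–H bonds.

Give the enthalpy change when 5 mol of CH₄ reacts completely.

ΔH = −315 kJ

Bonds broken (reactants):
  C–H: 4 × 426 = 1704
  Cl–Cl: 1 × 247 = 247
  Σ(broken) = 1951 kJ
Bonds formed (products):
  C–Cl: 1 × 317 = 317
  C–H: 3 × 426 = 1278
  H–Cl: 1 × 419 = 419
  Σ(formed) = 2014 kJ
ΔH = Σ(broken) − Σ(formed) = 1951 − 2014 = −63 kJ
For 5× the reaction as written: 5 × (−63) = −315 kJ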